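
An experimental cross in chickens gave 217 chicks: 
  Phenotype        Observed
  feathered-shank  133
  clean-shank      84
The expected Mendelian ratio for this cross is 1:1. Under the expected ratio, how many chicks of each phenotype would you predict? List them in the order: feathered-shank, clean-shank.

108.5, 108.5

Under the 1:1 hypothesis (Σ ratio = 2, N = 217):
  feathered-shank: 217 × 1/2 = 108.5
  clean-shank: 217 × 1/2 = 108.5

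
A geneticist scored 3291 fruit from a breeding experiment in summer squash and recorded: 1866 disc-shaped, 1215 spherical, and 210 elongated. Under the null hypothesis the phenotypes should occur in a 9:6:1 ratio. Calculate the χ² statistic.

Total ratio parts = 16. Expected numbers out of 3291:
  disc-shaped: 3291 × 9/16 = 1851.1875
  spherical: 3291 × 6/16 = 1234.125
  elongated: 3291 × 1/16 = 205.6875
χ² = Σ (O − E)² / E
  disc-shaped: (1866 − 1851.1875)² / 1851.1875 = 0.1185
  spherical: (1215 − 1234.125)² / 1234.125 = 0.2964
  elongated: (210 − 205.6875)² / 205.6875 = 0.0904
χ² = 0.1185 + 0.2964 + 0.0904 = 0.5053 ≈ 0.505

0.505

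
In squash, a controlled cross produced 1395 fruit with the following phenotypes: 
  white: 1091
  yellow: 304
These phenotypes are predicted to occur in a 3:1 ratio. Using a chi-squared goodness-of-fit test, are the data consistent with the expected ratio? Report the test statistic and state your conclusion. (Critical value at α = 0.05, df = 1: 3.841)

7.656; not consistent

Expected counts for N = 1395 under a 3:1 ratio (total parts = 4):
  white: 1395 × 3/4 = 1046.25
  yellow: 1395 × 1/4 = 348.75
χ² = Σ (O − E)² / E
  white: (1091 − 1046.25)² / 1046.25 = 1.9140
  yellow: (304 − 348.75)² / 348.75 = 5.7421
χ² = 1.9140 + 5.7421 = 7.6561 ≈ 7.656
Degrees of freedom = 2 − 1 = 1; critical value at α = 0.05 is 3.841.
Since 7.656 > 3.841, we reject the null hypothesis — the data do not fit the 3:1 ratio.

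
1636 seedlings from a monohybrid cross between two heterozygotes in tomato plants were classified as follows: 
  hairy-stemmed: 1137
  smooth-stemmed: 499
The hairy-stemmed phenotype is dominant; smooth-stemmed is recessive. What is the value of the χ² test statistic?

For a monohybrid cross between heterozygotes with complete dominance, the expected phenotypic ratio is 3:1.
Under the 3:1 hypothesis (Σ ratio = 4, N = 1636):
  hairy-stemmed: 1636 × 3/4 = 1227
  smooth-stemmed: 1636 × 1/4 = 409
χ² = Σ (O − E)² / E
  hairy-stemmed: (1137 − 1227)² / 1227 = 6.6015
  smooth-stemmed: (499 − 409)² / 409 = 19.8044
χ² = 6.6015 + 19.8044 = 26.4059 ≈ 26.406

26.406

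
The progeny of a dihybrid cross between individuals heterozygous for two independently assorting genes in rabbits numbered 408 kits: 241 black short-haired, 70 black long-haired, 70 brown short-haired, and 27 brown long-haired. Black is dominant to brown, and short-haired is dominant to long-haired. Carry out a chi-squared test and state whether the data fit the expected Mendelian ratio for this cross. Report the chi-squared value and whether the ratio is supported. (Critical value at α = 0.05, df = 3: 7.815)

1.769; consistent

A dihybrid F₂ with independent assortment and complete dominance at both loci gives a 9:3:3:1 phenotypic ratio.
The 9:3:3:1 ratio has 16 parts, so with N = 408 the expected counts are:
  black short-haired: 408 × 9/16 = 229.5
  black long-haired: 408 × 3/16 = 76.5
  brown short-haired: 408 × 3/16 = 76.5
  brown long-haired: 408 × 1/16 = 25.5
χ² = Σ (O − E)² / E
  black short-haired: (241 − 229.5)² / 229.5 = 0.5763
  black long-haired: (70 − 76.5)² / 76.5 = 0.5523
  brown short-haired: (70 − 76.5)² / 76.5 = 0.5523
  brown long-haired: (27 − 25.5)² / 25.5 = 0.0882
χ² = 0.5763 + 0.5523 + 0.5523 + 0.0882 = 1.7691 ≈ 1.769
Degrees of freedom = 4 − 1 = 3; critical value at α = 0.05 is 7.815.
Since 1.769 < 7.815, we fail to reject the null hypothesis — the data are consistent with the 9:3:3:1 ratio.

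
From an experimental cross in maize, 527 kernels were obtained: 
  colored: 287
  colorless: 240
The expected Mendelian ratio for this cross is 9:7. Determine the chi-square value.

Under the 9:7 hypothesis (Σ ratio = 16, N = 527):
  colored: 527 × 9/16 = 296.4375
  colorless: 527 × 7/16 = 230.5625
χ² = Σ (O − E)² / E
  colored: (287 − 296.4375)² / 296.4375 = 0.3005
  colorless: (240 − 230.5625)² / 230.5625 = 0.3863
χ² = 0.3005 + 0.3863 = 0.6868 ≈ 0.687

0.687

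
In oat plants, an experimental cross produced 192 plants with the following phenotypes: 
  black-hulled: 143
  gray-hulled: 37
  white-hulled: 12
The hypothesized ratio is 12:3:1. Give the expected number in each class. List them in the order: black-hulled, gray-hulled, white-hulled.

144, 36, 12

Under the 12:3:1 hypothesis (Σ ratio = 16, N = 192):
  black-hulled: 192 × 12/16 = 144
  gray-hulled: 192 × 3/16 = 36
  white-hulled: 192 × 1/16 = 12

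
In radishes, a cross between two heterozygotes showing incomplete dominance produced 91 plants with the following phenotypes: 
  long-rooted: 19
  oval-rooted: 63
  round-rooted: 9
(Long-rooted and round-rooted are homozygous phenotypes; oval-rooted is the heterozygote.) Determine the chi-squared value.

With incomplete dominance, a heterozygote × heterozygote cross gives a 1:2:1 phenotypic ratio.
Total ratio parts = 4. Expected numbers out of 91:
  long-rooted: 91 × 1/4 = 22.75
  oval-rooted: 91 × 2/4 = 45.5
  round-rooted: 91 × 1/4 = 22.75
χ² = Σ (O − E)² / E
  long-rooted: (19 − 22.75)² / 22.75 = 0.6181
  oval-rooted: (63 − 45.5)² / 45.5 = 6.7308
  round-rooted: (9 − 22.75)² / 22.75 = 8.3104
χ² = 0.6181 + 6.7308 + 8.3104 = 15.6593 ≈ 15.659

15.659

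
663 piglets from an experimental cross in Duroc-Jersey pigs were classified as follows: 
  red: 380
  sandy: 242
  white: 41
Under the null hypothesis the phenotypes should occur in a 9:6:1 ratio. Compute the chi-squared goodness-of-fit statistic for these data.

The 9:6:1 ratio has 16 parts, so with N = 663 the expected counts are:
  red: 663 × 9/16 = 372.9375
  sandy: 663 × 6/16 = 248.625
  white: 663 × 1/16 = 41.4375
χ² = Σ (O − E)² / E
  red: (380 − 372.9375)² / 372.9375 = 0.1337
  sandy: (242 − 248.625)² / 248.625 = 0.1765
  white: (41 − 41.4375)² / 41.4375 = 0.0046
χ² = 0.1337 + 0.1765 + 0.0046 = 0.3148 ≈ 0.315

0.315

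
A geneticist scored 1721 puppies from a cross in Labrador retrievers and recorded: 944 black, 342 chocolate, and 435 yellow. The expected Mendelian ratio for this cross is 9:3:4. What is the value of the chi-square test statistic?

1.806

Total ratio parts = 16. Expected numbers out of 1721:
  black: 1721 × 9/16 = 968.0625
  chocolate: 1721 × 3/16 = 322.6875
  yellow: 1721 × 4/16 = 430.25
χ² = Σ (O − E)² / E
  black: (944 − 968.0625)² / 968.0625 = 0.5981
  chocolate: (342 − 322.6875)² / 322.6875 = 1.1558
  yellow: (435 − 430.25)² / 430.25 = 0.0524
χ² = 0.5981 + 1.1558 + 0.0524 = 1.8063 ≈ 1.806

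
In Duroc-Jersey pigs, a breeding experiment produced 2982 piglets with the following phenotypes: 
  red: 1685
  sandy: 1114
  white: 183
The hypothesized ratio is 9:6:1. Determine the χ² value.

The 9:6:1 ratio has 16 parts, so with N = 2982 the expected counts are:
  red: 2982 × 9/16 = 1677.375
  sandy: 2982 × 6/16 = 1118.25
  white: 2982 × 1/16 = 186.375
χ² = Σ (O − E)² / E
  red: (1685 − 1677.375)² / 1677.375 = 0.0347
  sandy: (1114 − 1118.25)² / 1118.25 = 0.0162
  white: (183 − 186.375)² / 186.375 = 0.0611
χ² = 0.0347 + 0.0162 + 0.0611 = 0.112

0.112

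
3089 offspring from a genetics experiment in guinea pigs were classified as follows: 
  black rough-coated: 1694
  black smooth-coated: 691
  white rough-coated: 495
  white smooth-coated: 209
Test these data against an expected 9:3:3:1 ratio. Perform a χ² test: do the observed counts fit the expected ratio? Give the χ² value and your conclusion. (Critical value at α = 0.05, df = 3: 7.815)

The 9:3:3:1 ratio has 16 parts, so with N = 3089 the expected counts are:
  black rough-coated: 3089 × 9/16 = 1737.5625
  black smooth-coated: 3089 × 3/16 = 579.1875
  white rough-coated: 3089 × 3/16 = 579.1875
  white smooth-coated: 3089 × 1/16 = 193.0625
χ² = Σ (O − E)² / E
  black rough-coated: (1694 − 1737.5625)² / 1737.5625 = 1.0922
  black smooth-coated: (691 − 579.1875)² / 579.1875 = 21.5855
  white rough-coated: (495 − 579.1875)² / 579.1875 = 12.2370
  white smooth-coated: (209 − 193.0625)² / 193.0625 = 1.3157
χ² = 1.0922 + 21.5855 + 12.2370 + 1.3157 = 36.2304 ≈ 36.230
Degrees of freedom = 4 − 1 = 3; critical value at α = 0.05 is 7.815.
Since 36.230 > 7.815, we reject the null hypothesis — the data do not fit the 9:3:3:1 ratio.

36.230; not consistent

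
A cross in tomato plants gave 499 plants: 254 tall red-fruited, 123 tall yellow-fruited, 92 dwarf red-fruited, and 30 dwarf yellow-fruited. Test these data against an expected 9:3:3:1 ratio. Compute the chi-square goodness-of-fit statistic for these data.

11.871

Total ratio parts = 16. Expected numbers out of 499:
  tall red-fruited: 499 × 9/16 = 280.6875
  tall yellow-fruited: 499 × 3/16 = 93.5625
  dwarf red-fruited: 499 × 3/16 = 93.5625
  dwarf yellow-fruited: 499 × 1/16 = 31.1875
χ² = Σ (O − E)² / E
  tall red-fruited: (254 − 280.6875)² / 280.6875 = 2.5374
  tall yellow-fruited: (123 − 93.5625)² / 93.5625 = 9.2619
  dwarf red-fruited: (92 − 93.5625)² / 93.5625 = 0.0261
  dwarf yellow-fruited: (30 − 31.1875)² / 31.1875 = 0.0452
χ² = 2.5374 + 9.2619 + 0.0261 + 0.0452 = 11.8706 ≈ 11.871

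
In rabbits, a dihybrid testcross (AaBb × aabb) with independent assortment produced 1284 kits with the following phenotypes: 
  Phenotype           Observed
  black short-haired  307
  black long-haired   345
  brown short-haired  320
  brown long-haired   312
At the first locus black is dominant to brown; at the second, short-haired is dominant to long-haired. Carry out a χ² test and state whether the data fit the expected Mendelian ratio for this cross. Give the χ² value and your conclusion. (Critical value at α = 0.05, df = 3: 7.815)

2.660; consistent

A dihybrid testcross with independent assortment gives a 1:1:1:1 ratio.
Total ratio parts = 4. Expected numbers out of 1284:
  black short-haired: 1284 × 1/4 = 321
  black long-haired: 1284 × 1/4 = 321
  brown short-haired: 1284 × 1/4 = 321
  brown long-haired: 1284 × 1/4 = 321
χ² = Σ (O − E)² / E
  black short-haired: (307 − 321)² / 321 = 0.6106
  black long-haired: (345 − 321)² / 321 = 1.7944
  brown short-haired: (320 − 321)² / 321 = 0.0031
  brown long-haired: (312 − 321)² / 321 = 0.2523
χ² = 0.6106 + 1.7944 + 0.0031 + 0.2523 = 2.6604 ≈ 2.660
Degrees of freedom = 4 − 1 = 3; critical value at α = 0.05 is 7.815.
Since 2.660 < 7.815, we fail to reject the null hypothesis — the data are consistent with the 1:1:1:1 ratio.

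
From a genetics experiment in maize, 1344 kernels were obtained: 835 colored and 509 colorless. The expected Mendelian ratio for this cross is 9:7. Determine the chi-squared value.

Total ratio parts = 16. Expected numbers out of 1344:
  colored: 1344 × 9/16 = 756
  colorless: 1344 × 7/16 = 588
χ² = Σ (O − E)² / E
  colored: (835 − 756)² / 756 = 8.2553
  colorless: (509 − 588)² / 588 = 10.6139
χ² = 8.2553 + 10.6139 = 18.8692 ≈ 18.869

18.869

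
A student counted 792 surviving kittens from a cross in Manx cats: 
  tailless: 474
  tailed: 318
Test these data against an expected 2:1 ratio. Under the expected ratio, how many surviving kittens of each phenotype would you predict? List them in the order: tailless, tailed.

Total ratio parts = 3. Expected numbers out of 792:
  tailless: 792 × 2/3 = 528
  tailed: 792 × 1/3 = 264

528, 264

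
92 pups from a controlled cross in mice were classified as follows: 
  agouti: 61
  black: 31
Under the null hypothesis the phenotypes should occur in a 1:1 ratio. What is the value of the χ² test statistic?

9.783

Total ratio parts = 2. Expected numbers out of 92:
  agouti: 92 × 1/2 = 46
  black: 92 × 1/2 = 46
χ² = Σ (O − E)² / E
  agouti: (61 − 46)² / 46 = 4.8913
  black: (31 − 46)² / 46 = 4.8913
χ² = 4.8913 + 4.8913 = 9.7826 ≈ 9.783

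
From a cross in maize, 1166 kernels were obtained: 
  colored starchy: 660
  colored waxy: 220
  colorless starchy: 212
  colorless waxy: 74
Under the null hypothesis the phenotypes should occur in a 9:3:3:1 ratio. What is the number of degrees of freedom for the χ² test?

3

A goodness-of-fit test with 4 phenotype classes has df = 4 − 1 = 3.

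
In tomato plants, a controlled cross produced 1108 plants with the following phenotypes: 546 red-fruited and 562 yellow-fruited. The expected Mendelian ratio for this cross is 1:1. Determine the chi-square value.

0.231

Under the 1:1 hypothesis (Σ ratio = 2, N = 1108):
  red-fruited: 1108 × 1/2 = 554
  yellow-fruited: 1108 × 1/2 = 554
χ² = Σ (O − E)² / E
  red-fruited: (546 − 554)² / 554 = 0.1155
  yellow-fruited: (562 − 554)² / 554 = 0.1155
χ² = 0.1155 + 0.1155 = 0.231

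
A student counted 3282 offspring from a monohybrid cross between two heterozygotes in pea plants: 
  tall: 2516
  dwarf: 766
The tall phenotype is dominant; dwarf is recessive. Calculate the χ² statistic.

For a monohybrid cross between heterozygotes with complete dominance, the expected phenotypic ratio is 3:1.
The 3:1 ratio has 4 parts, so with N = 3282 the expected counts are:
  tall: 3282 × 3/4 = 2461.5
  dwarf: 3282 × 1/4 = 820.5
χ² = Σ (O − E)² / E
  tall: (2516 − 2461.5)² / 2461.5 = 1.2067
  dwarf: (766 − 820.5)² / 820.5 = 3.6200
χ² = 1.2067 + 3.6200 = 4.8267 ≈ 4.827

4.827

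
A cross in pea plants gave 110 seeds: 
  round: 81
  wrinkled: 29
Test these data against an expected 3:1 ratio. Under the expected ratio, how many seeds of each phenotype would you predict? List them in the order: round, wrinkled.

Total ratio parts = 4. Expected numbers out of 110:
  round: 110 × 3/4 = 82.5
  wrinkled: 110 × 1/4 = 27.5

82.5, 27.5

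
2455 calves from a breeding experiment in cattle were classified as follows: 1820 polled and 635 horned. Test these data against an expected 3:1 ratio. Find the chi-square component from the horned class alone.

0.736

The 3:1 ratio has 4 parts, so with N = 2455 the expected counts are:
  polled: 2455 × 3/4 = 1841.25
  horned: 2455 × 1/4 = 613.75
Contribution of horned: (635 − 613.75)² / 613.75 = 0.7357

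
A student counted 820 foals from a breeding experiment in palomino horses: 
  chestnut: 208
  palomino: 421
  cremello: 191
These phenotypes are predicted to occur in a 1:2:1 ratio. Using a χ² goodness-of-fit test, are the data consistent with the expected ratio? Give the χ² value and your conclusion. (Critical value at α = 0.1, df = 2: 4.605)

Total ratio parts = 4. Expected numbers out of 820:
  chestnut: 820 × 1/4 = 205
  palomino: 820 × 2/4 = 410
  cremello: 820 × 1/4 = 205
χ² = Σ (O − E)² / E
  chestnut: (208 − 205)² / 205 = 0.0439
  palomino: (421 − 410)² / 410 = 0.2951
  cremello: (191 − 205)² / 205 = 0.9561
χ² = 0.0439 + 0.2951 + 0.9561 = 1.2951 ≈ 1.295
Degrees of freedom = 3 − 1 = 2; critical value at α = 0.1 is 4.605.
Since 1.295 < 4.605, we fail to reject the null hypothesis — the data are consistent with the 1:2:1 ratio.

1.295; consistent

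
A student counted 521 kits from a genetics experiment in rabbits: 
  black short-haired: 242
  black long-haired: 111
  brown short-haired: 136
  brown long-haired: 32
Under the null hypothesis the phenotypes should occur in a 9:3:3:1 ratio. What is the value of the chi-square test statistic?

25.747

Total ratio parts = 16. Expected numbers out of 521:
  black short-haired: 521 × 9/16 = 293.0625
  black long-haired: 521 × 3/16 = 97.6875
  brown short-haired: 521 × 3/16 = 97.6875
  brown long-haired: 521 × 1/16 = 32.5625
χ² = Σ (O − E)² / E
  black short-haired: (242 − 293.0625)² / 293.0625 = 8.8970
  black long-haired: (111 − 97.6875)² / 97.6875 = 1.8142
  brown short-haired: (136 − 97.6875)² / 97.6875 = 15.0260
  brown long-haired: (32 − 32.5625)² / 32.5625 = 0.0097
χ² = 8.8970 + 1.8142 + 15.0260 + 0.0097 = 25.7469 ≈ 25.747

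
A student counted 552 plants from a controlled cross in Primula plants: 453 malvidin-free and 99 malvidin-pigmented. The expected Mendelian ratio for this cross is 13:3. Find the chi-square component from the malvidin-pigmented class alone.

The 13:3 ratio has 16 parts, so with N = 552 the expected counts are:
  malvidin-free: 552 × 13/16 = 448.5
  malvidin-pigmented: 552 × 3/16 = 103.5
Contribution of malvidin-pigmented: (99 − 103.5)² / 103.5 = 0.1957

0.196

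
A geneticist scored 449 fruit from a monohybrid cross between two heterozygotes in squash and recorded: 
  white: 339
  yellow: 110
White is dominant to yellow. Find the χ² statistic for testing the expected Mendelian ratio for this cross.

0.060

For a monohybrid cross between heterozygotes with complete dominance, the expected phenotypic ratio is 3:1.
Expected counts for N = 449 under a 3:1 ratio (total parts = 4):
  white: 449 × 3/4 = 336.75
  yellow: 449 × 1/4 = 112.25
χ² = Σ (O − E)² / E
  white: (339 − 336.75)² / 336.75 = 0.0150
  yellow: (110 − 112.25)² / 112.25 = 0.0451
χ² = 0.0150 + 0.0451 = 0.0601 ≈ 0.060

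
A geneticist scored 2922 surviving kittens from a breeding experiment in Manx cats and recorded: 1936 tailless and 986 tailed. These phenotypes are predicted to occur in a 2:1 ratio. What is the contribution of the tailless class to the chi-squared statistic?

The 2:1 ratio has 3 parts, so with N = 2922 the expected counts are:
  tailless: 2922 × 2/3 = 1948
  tailed: 2922 × 1/3 = 974
Contribution of tailless: (1936 − 1948)² / 1948 = 0.0739

0.074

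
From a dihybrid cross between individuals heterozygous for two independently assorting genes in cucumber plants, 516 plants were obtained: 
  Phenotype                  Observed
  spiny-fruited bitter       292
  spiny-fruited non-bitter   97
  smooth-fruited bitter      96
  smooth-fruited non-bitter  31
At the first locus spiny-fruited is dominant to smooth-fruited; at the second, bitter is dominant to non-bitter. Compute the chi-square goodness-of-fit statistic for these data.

0.065

A dihybrid F₂ with independent assortment and complete dominance at both loci gives a 9:3:3:1 phenotypic ratio.
Under the 9:3:3:1 hypothesis (Σ ratio = 16, N = 516):
  spiny-fruited bitter: 516 × 9/16 = 290.25
  spiny-fruited non-bitter: 516 × 3/16 = 96.75
  smooth-fruited bitter: 516 × 3/16 = 96.75
  smooth-fruited non-bitter: 516 × 1/16 = 32.25
χ² = Σ (O − E)² / E
  spiny-fruited bitter: (292 − 290.25)² / 290.25 = 0.0106
  spiny-fruited non-bitter: (97 − 96.75)² / 96.75 = 0.0006
  smooth-fruited bitter: (96 − 96.75)² / 96.75 = 0.0058
  smooth-fruited non-bitter: (31 − 32.25)² / 32.25 = 0.0484
χ² = 0.0106 + 0.0006 + 0.0058 + 0.0484 = 0.0654 ≈ 0.065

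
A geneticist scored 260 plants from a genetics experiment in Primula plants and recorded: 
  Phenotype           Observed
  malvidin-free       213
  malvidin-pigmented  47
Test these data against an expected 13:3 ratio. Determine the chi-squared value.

Total ratio parts = 16. Expected numbers out of 260:
  malvidin-free: 260 × 13/16 = 211.25
  malvidin-pigmented: 260 × 3/16 = 48.75
χ² = Σ (O − E)² / E
  malvidin-free: (213 − 211.25)² / 211.25 = 0.0145
  malvidin-pigmented: (47 − 48.75)² / 48.75 = 0.0628
χ² = 0.0145 + 0.0628 = 0.0773 ≈ 0.077

0.077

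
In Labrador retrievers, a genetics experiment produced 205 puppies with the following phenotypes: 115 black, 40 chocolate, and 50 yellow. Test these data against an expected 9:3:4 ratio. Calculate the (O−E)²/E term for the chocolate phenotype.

0.064

Total ratio parts = 16. Expected numbers out of 205:
  black: 205 × 9/16 = 115.3125
  chocolate: 205 × 3/16 = 38.4375
  yellow: 205 × 4/16 = 51.25
Contribution of chocolate: (40 − 38.4375)² / 38.4375 = 0.0635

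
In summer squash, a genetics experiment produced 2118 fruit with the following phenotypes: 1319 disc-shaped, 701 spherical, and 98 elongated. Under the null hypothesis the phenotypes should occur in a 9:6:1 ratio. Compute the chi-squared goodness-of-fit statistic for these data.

33.546

Under the 9:6:1 hypothesis (Σ ratio = 16, N = 2118):
  disc-shaped: 2118 × 9/16 = 1191.375
  spherical: 2118 × 6/16 = 794.25
  elongated: 2118 × 1/16 = 132.375
χ² = Σ (O − E)² / E
  disc-shaped: (1319 − 1191.375)² / 1191.375 = 13.6717
  spherical: (701 − 794.25)² / 794.25 = 10.9481
  elongated: (98 − 132.375)² / 132.375 = 8.9265
χ² = 13.6717 + 10.9481 + 8.9265 = 33.5463 ≈ 33.546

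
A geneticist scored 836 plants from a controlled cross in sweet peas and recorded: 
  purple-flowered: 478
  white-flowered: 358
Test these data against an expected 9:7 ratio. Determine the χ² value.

0.292

Expected counts for N = 836 under a 9:7 ratio (total parts = 16):
  purple-flowered: 836 × 9/16 = 470.25
  white-flowered: 836 × 7/16 = 365.75
χ² = Σ (O − E)² / E
  purple-flowered: (478 − 470.25)² / 470.25 = 0.1277
  white-flowered: (358 − 365.75)² / 365.75 = 0.1642
χ² = 0.1277 + 0.1642 = 0.2919 ≈ 0.292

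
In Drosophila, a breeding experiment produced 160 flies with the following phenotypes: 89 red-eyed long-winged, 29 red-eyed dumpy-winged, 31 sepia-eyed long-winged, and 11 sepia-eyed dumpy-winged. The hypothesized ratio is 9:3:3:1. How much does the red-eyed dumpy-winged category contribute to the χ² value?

Total ratio parts = 16. Expected numbers out of 160:
  red-eyed long-winged: 160 × 9/16 = 90
  red-eyed dumpy-winged: 160 × 3/16 = 30
  sepia-eyed long-winged: 160 × 3/16 = 30
  sepia-eyed dumpy-winged: 160 × 1/16 = 10
Contribution of red-eyed dumpy-winged: (29 − 30)² / 30 = 0.0333

0.033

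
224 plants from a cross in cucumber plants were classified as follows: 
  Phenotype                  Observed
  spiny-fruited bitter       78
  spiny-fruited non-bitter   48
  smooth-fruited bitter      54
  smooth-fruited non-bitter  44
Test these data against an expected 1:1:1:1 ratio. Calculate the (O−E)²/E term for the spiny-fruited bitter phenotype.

8.643

Under the 1:1:1:1 hypothesis (Σ ratio = 4, N = 224):
  spiny-fruited bitter: 224 × 1/4 = 56
  spiny-fruited non-bitter: 224 × 1/4 = 56
  smooth-fruited bitter: 224 × 1/4 = 56
  smooth-fruited non-bitter: 224 × 1/4 = 56
Contribution of spiny-fruited bitter: (78 − 56)² / 56 = 8.6429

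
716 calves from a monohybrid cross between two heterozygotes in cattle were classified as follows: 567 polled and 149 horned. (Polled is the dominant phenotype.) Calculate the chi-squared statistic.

For a monohybrid cross between heterozygotes with complete dominance, the expected phenotypic ratio is 3:1.
Under the 3:1 hypothesis (Σ ratio = 4, N = 716):
  polled: 716 × 3/4 = 537
  horned: 716 × 1/4 = 179
χ² = Σ (O − E)² / E
  polled: (567 − 537)² / 537 = 1.6760
  horned: (149 − 179)² / 179 = 5.0279
χ² = 1.6760 + 5.0279 = 6.7039 ≈ 6.704

6.704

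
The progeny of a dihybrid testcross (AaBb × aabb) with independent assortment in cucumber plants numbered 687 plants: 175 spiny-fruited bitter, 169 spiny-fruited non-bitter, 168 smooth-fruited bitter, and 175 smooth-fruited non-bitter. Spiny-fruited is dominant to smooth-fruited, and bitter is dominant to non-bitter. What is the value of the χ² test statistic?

0.249

A dihybrid testcross with independent assortment gives a 1:1:1:1 ratio.
Total ratio parts = 4. Expected numbers out of 687:
  spiny-fruited bitter: 687 × 1/4 = 171.75
  spiny-fruited non-bitter: 687 × 1/4 = 171.75
  smooth-fruited bitter: 687 × 1/4 = 171.75
  smooth-fruited non-bitter: 687 × 1/4 = 171.75
χ² = Σ (O − E)² / E
  spiny-fruited bitter: (175 − 171.75)² / 171.75 = 0.0615
  spiny-fruited non-bitter: (169 − 171.75)² / 171.75 = 0.0440
  smooth-fruited bitter: (168 − 171.75)² / 171.75 = 0.0819
  smooth-fruited non-bitter: (175 − 171.75)² / 171.75 = 0.0615
χ² = 0.0615 + 0.0440 + 0.0819 + 0.0615 = 0.2489 ≈ 0.249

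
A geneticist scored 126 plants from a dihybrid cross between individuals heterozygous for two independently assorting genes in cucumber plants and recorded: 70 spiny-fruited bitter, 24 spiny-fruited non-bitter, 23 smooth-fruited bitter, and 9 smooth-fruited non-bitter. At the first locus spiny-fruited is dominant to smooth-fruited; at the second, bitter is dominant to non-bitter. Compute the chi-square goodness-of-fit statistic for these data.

0.194

A dihybrid F₂ with independent assortment and complete dominance at both loci gives a 9:3:3:1 phenotypic ratio.
Under the 9:3:3:1 hypothesis (Σ ratio = 16, N = 126):
  spiny-fruited bitter: 126 × 9/16 = 70.875
  spiny-fruited non-bitter: 126 × 3/16 = 23.625
  smooth-fruited bitter: 126 × 3/16 = 23.625
  smooth-fruited non-bitter: 126 × 1/16 = 7.875
χ² = Σ (O − E)² / E
  spiny-fruited bitter: (70 − 70.875)² / 70.875 = 0.0108
  spiny-fruited non-bitter: (24 − 23.625)² / 23.625 = 0.0060
  smooth-fruited bitter: (23 − 23.625)² / 23.625 = 0.0165
  smooth-fruited non-bitter: (9 − 7.875)² / 7.875 = 0.1607
χ² = 0.0108 + 0.0060 + 0.0165 + 0.1607 = 0.194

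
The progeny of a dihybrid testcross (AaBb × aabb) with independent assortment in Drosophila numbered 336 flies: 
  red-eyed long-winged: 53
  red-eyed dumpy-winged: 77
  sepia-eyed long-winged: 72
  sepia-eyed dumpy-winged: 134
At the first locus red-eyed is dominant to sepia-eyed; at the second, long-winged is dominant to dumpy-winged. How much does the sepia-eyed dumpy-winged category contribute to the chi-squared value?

29.762

A dihybrid testcross with independent assortment gives a 1:1:1:1 ratio.
Expected counts for N = 336 under a 1:1:1:1 ratio (total parts = 4):
  red-eyed long-winged: 336 × 1/4 = 84
  red-eyed dumpy-winged: 336 × 1/4 = 84
  sepia-eyed long-winged: 336 × 1/4 = 84
  sepia-eyed dumpy-winged: 336 × 1/4 = 84
Contribution of sepia-eyed dumpy-winged: (134 − 84)² / 84 = 29.7619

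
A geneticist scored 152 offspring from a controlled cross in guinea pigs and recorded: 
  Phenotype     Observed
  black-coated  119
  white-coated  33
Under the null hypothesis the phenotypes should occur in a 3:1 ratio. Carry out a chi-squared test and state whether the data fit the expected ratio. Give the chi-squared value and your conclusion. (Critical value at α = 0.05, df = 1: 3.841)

0.877; consistent

Total ratio parts = 4. Expected numbers out of 152:
  black-coated: 152 × 3/4 = 114
  white-coated: 152 × 1/4 = 38
χ² = Σ (O − E)² / E
  black-coated: (119 − 114)² / 114 = 0.2193
  white-coated: (33 − 38)² / 38 = 0.6579
χ² = 0.2193 + 0.6579 = 0.8772 ≈ 0.877
Degrees of freedom = 2 − 1 = 1; critical value at α = 0.05 is 3.841.
Since 0.877 < 3.841, we fail to reject the null hypothesis — the data are consistent with the 3:1 ratio.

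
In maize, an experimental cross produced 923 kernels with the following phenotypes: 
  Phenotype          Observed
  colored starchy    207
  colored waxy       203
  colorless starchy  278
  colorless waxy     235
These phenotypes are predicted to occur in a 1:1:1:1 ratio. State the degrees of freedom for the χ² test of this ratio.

3

A goodness-of-fit test with 4 phenotype classes has df = 4 − 1 = 3.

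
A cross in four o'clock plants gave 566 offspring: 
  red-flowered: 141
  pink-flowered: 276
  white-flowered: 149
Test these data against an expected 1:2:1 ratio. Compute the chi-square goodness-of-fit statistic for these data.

Under the 1:2:1 hypothesis (Σ ratio = 4, N = 566):
  red-flowered: 566 × 1/4 = 141.5
  pink-flowered: 566 × 2/4 = 283
  white-flowered: 566 × 1/4 = 141.5
χ² = Σ (O − E)² / E
  red-flowered: (141 − 141.5)² / 141.5 = 0.0018
  pink-flowered: (276 − 283)² / 283 = 0.1731
  white-flowered: (149 − 141.5)² / 141.5 = 0.3975
χ² = 0.0018 + 0.1731 + 0.3975 = 0.5724 ≈ 0.572

0.572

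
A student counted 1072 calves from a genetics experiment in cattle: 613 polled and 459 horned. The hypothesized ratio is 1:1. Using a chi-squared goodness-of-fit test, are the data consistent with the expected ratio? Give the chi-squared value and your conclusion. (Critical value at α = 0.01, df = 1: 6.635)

Expected counts for N = 1072 under a 1:1 ratio (total parts = 2):
  polled: 1072 × 1/2 = 536
  horned: 1072 × 1/2 = 536
χ² = Σ (O − E)² / E
  polled: (613 − 536)² / 536 = 11.0616
  horned: (459 − 536)² / 536 = 11.0616
χ² = 11.0616 + 11.0616 = 22.1232 ≈ 22.123
Degrees of freedom = 2 − 1 = 1; critical value at α = 0.01 is 6.635.
Since 22.123 > 6.635, we reject the null hypothesis — the data do not fit the 1:1 ratio.

22.123; not consistent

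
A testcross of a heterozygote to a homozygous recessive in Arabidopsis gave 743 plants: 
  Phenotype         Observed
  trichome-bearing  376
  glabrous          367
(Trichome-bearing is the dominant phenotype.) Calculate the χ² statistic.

A testcross of a heterozygote (Aa × aa) gives a 1:1 phenotypic ratio.
Expected counts for N = 743 under a 1:1 ratio (total parts = 2):
  trichome-bearing: 743 × 1/2 = 371.5
  glabrous: 743 × 1/2 = 371.5
χ² = Σ (O − E)² / E
  trichome-bearing: (376 − 371.5)² / 371.5 = 0.0545
  glabrous: (367 − 371.5)² / 371.5 = 0.0545
χ² = 0.0545 + 0.0545 = 0.109

0.109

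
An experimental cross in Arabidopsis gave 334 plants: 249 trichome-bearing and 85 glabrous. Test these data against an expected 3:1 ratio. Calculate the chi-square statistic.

The 3:1 ratio has 4 parts, so with N = 334 the expected counts are:
  trichome-bearing: 334 × 3/4 = 250.5
  glabrous: 334 × 1/4 = 83.5
χ² = Σ (O − E)² / E
  trichome-bearing: (249 − 250.5)² / 250.5 = 0.0090
  glabrous: (85 − 83.5)² / 83.5 = 0.0269
χ² = 0.0090 + 0.0269 = 0.0359 ≈ 0.036

0.036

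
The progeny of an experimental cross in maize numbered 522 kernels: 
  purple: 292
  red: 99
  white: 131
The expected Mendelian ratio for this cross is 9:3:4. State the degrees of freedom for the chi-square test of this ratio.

2

A goodness-of-fit test with 3 phenotype classes has df = 3 − 1 = 2.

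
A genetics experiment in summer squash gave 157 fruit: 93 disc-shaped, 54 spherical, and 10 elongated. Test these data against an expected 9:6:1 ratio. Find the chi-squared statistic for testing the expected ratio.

0.656

Expected counts for N = 157 under a 9:6:1 ratio (total parts = 16):
  disc-shaped: 157 × 9/16 = 88.3125
  spherical: 157 × 6/16 = 58.875
  elongated: 157 × 1/16 = 9.8125
χ² = Σ (O − E)² / E
  disc-shaped: (93 − 88.3125)² / 88.3125 = 0.2488
  spherical: (54 − 58.875)² / 58.875 = 0.4037
  elongated: (10 − 9.8125)² / 9.8125 = 0.0036
χ² = 0.2488 + 0.4037 + 0.0036 = 0.6561 ≈ 0.656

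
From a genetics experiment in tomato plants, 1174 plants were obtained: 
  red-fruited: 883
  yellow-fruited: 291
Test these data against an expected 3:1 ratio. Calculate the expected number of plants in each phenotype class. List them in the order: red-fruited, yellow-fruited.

880.5, 293.5

Under the 3:1 hypothesis (Σ ratio = 4, N = 1174):
  red-fruited: 1174 × 3/4 = 880.5
  yellow-fruited: 1174 × 1/4 = 293.5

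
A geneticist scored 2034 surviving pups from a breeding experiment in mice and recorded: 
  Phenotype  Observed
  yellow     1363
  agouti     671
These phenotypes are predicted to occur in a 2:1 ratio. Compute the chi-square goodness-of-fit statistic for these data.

0.108

Expected counts for N = 2034 under a 2:1 ratio (total parts = 3):
  yellow: 2034 × 2/3 = 1356
  agouti: 2034 × 1/3 = 678
χ² = Σ (O − E)² / E
  yellow: (1363 − 1356)² / 1356 = 0.0361
  agouti: (671 − 678)² / 678 = 0.0723
χ² = 0.0361 + 0.0723 = 0.1084 ≈ 0.108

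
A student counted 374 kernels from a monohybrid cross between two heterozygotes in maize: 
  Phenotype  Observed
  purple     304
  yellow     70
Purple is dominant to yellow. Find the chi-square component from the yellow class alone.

For a monohybrid cross between heterozygotes with complete dominance, the expected phenotypic ratio is 3:1.
The 3:1 ratio has 4 parts, so with N = 374 the expected counts are:
  purple: 374 × 3/4 = 280.5
  yellow: 374 × 1/4 = 93.5
Contribution of yellow: (70 − 93.5)² / 93.5 = 5.9064

5.906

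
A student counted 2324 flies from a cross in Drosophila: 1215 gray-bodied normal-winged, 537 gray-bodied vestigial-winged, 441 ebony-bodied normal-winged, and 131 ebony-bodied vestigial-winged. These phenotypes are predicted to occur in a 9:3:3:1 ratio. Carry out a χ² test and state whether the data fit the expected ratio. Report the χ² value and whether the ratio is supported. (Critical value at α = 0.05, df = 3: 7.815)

31.497; not consistent

Under the 9:3:3:1 hypothesis (Σ ratio = 16, N = 2324):
  gray-bodied normal-winged: 2324 × 9/16 = 1307.25
  gray-bodied vestigial-winged: 2324 × 3/16 = 435.75
  ebony-bodied normal-winged: 2324 × 3/16 = 435.75
  ebony-bodied vestigial-winged: 2324 × 1/16 = 145.25
χ² = Σ (O − E)² / E
  gray-bodied normal-winged: (1215 − 1307.25)² / 1307.25 = 6.5099
  gray-bodied vestigial-winged: (537 − 435.75)² / 435.75 = 23.5262
  ebony-bodied normal-winged: (441 − 435.75)² / 435.75 = 0.0633
  ebony-bodied vestigial-winged: (131 − 145.25)² / 145.25 = 1.3980
χ² = 6.5099 + 23.5262 + 0.0633 + 1.3980 = 31.4974 ≈ 31.497
Degrees of freedom = 4 − 1 = 3; critical value at α = 0.05 is 7.815.
Since 31.497 > 7.815, we reject the null hypothesis — the data do not fit the 9:3:3:1 ratio.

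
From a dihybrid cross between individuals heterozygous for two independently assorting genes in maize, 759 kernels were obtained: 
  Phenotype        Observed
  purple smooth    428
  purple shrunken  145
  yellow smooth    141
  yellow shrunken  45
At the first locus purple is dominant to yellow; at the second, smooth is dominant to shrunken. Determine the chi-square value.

A dihybrid F₂ with independent assortment and complete dominance at both loci gives a 9:3:3:1 phenotypic ratio.
Total ratio parts = 16. Expected numbers out of 759:
  purple smooth: 759 × 9/16 = 426.9375
  purple shrunken: 759 × 3/16 = 142.3125
  yellow smooth: 759 × 3/16 = 142.3125
  yellow shrunken: 759 × 1/16 = 47.4375
χ² = Σ (O − E)² / E
  purple smooth: (428 − 426.9375)² / 426.9375 = 0.0026
  purple shrunken: (145 − 142.3125)² / 142.3125 = 0.0508
  yellow smooth: (141 − 142.3125)² / 142.3125 = 0.0121
  yellow shrunken: (45 − 47.4375)² / 47.4375 = 0.1252
χ² = 0.0026 + 0.0508 + 0.0121 + 0.1252 = 0.1907 ≈ 0.191

0.191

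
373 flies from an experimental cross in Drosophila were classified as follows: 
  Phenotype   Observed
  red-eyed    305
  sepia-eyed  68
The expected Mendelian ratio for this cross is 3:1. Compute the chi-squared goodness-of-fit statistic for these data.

9.116

Expected counts for N = 373 under a 3:1 ratio (total parts = 4):
  red-eyed: 373 × 3/4 = 279.75
  sepia-eyed: 373 × 1/4 = 93.25
χ² = Σ (O − E)² / E
  red-eyed: (305 − 279.75)² / 279.75 = 2.2790
  sepia-eyed: (68 − 93.25)² / 93.25 = 6.8371
χ² = 2.2790 + 6.8371 = 9.1161 ≈ 9.116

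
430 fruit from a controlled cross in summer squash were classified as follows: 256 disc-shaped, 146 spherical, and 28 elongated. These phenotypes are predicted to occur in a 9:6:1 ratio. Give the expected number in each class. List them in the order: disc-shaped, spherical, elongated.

Total ratio parts = 16. Expected numbers out of 430:
  disc-shaped: 430 × 9/16 = 241.875
  spherical: 430 × 6/16 = 161.25
  elongated: 430 × 1/16 = 26.875

241.875, 161.25, 26.875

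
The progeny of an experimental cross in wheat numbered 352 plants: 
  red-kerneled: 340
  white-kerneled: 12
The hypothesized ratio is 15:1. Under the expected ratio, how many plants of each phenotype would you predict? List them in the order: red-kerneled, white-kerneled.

330, 22

Total ratio parts = 16. Expected numbers out of 352:
  red-kerneled: 352 × 15/16 = 330
  white-kerneled: 352 × 1/16 = 22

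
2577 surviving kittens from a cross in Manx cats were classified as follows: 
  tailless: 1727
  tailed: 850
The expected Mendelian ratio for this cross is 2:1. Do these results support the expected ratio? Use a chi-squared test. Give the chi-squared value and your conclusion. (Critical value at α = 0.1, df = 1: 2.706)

The 2:1 ratio has 3 parts, so with N = 2577 the expected counts are:
  tailless: 2577 × 2/3 = 1718
  tailed: 2577 × 1/3 = 859
χ² = Σ (O − E)² / E
  tailless: (1727 − 1718)² / 1718 = 0.0471
  tailed: (850 − 859)² / 859 = 0.0943
χ² = 0.0471 + 0.0943 = 0.1414 ≈ 0.141
Degrees of freedom = 2 − 1 = 1; critical value at α = 0.1 is 2.706.
Since 0.141 < 2.706, we fail to reject the null hypothesis — the data are consistent with the 2:1 ratio.

0.141; consistent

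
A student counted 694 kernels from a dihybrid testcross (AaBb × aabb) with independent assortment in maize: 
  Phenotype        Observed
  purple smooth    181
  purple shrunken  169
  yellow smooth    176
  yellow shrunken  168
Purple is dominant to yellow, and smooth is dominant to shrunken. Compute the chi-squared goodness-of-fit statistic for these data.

A dihybrid testcross with independent assortment gives a 1:1:1:1 ratio.
Total ratio parts = 4. Expected numbers out of 694:
  purple smooth: 694 × 1/4 = 173.5
  purple shrunken: 694 × 1/4 = 173.5
  yellow smooth: 694 × 1/4 = 173.5
  yellow shrunken: 694 × 1/4 = 173.5
χ² = Σ (O − E)² / E
  purple smooth: (181 − 173.5)² / 173.5 = 0.3242
  purple shrunken: (169 − 173.5)² / 173.5 = 0.1167
  yellow smooth: (176 − 173.5)² / 173.5 = 0.0360
  yellow shrunken: (168 − 173.5)² / 173.5 = 0.1744
χ² = 0.3242 + 0.1167 + 0.0360 + 0.1744 = 0.6513 ≈ 0.651

0.651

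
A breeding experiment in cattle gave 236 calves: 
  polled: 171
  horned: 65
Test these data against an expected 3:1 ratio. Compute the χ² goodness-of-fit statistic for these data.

Under the 3:1 hypothesis (Σ ratio = 4, N = 236):
  polled: 236 × 3/4 = 177
  horned: 236 × 1/4 = 59
χ² = Σ (O − E)² / E
  polled: (171 − 177)² / 177 = 0.2034
  horned: (65 − 59)² / 59 = 0.6102
χ² = 0.2034 + 0.6102 = 0.8136 ≈ 0.814

0.814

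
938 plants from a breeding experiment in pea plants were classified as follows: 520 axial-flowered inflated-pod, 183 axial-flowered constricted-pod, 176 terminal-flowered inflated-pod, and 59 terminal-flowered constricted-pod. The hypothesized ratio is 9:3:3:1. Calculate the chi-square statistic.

Total ratio parts = 16. Expected numbers out of 938:
  axial-flowered inflated-pod: 938 × 9/16 = 527.625
  axial-flowered constricted-pod: 938 × 3/16 = 175.875
  terminal-flowered inflated-pod: 938 × 3/16 = 175.875
  terminal-flowered constricted-pod: 938 × 1/16 = 58.625
χ² = Σ (O − E)² / E
  axial-flowered inflated-pod: (520 − 527.625)² / 527.625 = 0.1102
  axial-flowered constricted-pod: (183 − 175.875)² / 175.875 = 0.2886
  terminal-flowered inflated-pod: (176 − 175.875)² / 175.875 = 0.0001
  terminal-flowered constricted-pod: (59 − 58.625)² / 58.625 = 0.0024
χ² = 0.1102 + 0.2886 + 0.0001 + 0.0024 = 0.4013 ≈ 0.401

0.401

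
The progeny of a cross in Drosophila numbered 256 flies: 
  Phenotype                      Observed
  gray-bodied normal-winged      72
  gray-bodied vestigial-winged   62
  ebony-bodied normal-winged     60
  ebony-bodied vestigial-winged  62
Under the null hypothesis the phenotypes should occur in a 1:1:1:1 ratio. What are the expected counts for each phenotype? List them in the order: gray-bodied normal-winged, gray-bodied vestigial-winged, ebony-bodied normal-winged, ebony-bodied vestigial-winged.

64, 64, 64, 64

The 1:1:1:1 ratio has 4 parts, so with N = 256 the expected counts are:
  gray-bodied normal-winged: 256 × 1/4 = 64
  gray-bodied vestigial-winged: 256 × 1/4 = 64
  ebony-bodied normal-winged: 256 × 1/4 = 64
  ebony-bodied vestigial-winged: 256 × 1/4 = 64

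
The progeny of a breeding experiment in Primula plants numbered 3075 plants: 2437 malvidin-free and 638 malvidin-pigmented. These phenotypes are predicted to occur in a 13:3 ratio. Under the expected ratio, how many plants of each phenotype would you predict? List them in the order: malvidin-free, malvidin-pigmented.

Expected counts for N = 3075 under a 13:3 ratio (total parts = 16):
  malvidin-free: 3075 × 13/16 = 2498.4375
  malvidin-pigmented: 3075 × 3/16 = 576.5625

2498.4375, 576.5625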